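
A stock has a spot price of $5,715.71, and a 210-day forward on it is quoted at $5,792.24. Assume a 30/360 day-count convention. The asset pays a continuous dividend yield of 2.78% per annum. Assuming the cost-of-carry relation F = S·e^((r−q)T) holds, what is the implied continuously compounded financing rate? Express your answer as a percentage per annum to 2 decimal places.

From F = S·e^((r−q)T): (r − q) = ln(F/S)/T
ln(5792.24/5715.71) = ln(1.013389) = 0.013300
(r − q) = 0.013300 / (210/360) = 0.022800
r = ln(F/S)/T + q = 0.022800 + 0.0278 = 0.050600
r = 5.06%

5.06%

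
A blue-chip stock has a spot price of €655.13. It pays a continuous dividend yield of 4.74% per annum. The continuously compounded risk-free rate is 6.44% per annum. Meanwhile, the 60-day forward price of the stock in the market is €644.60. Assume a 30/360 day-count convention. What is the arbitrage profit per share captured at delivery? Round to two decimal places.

Fair forward: F* = S·e^(carry·T), with carry = (r − q) = 0.0644 − 0.0474 = 0.0170
F* = 655.13 · e^(0.0170 × 60/360) = 655.13 · e^0.002833 = 655.13 × 1.002837 = €656.9886
Market €644.60 < fair €656.9886: forward underpriced → reverse cash-and-carry (short spot, go long the forward).
At maturity, profit = |F_mkt − F*| = |644.60 − 656.9886| = €12.39 per share

€12.39 per share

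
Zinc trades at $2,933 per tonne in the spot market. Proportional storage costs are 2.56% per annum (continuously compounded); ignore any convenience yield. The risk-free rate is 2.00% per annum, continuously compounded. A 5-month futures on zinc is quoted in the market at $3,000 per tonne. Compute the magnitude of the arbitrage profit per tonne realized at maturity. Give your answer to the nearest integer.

$11 per tonne

Fair futures: F* = S·e^(carry·T), with carry = (r + u) = 0.0200 + 0.0256 = 0.0456
F* = 2933 · e^(0.0456 × 5/12) = 2933 · e^0.019000 = 2933 × 1.019182 = $2989.2608
Market $3000 > fair $2989.2608: forward overpriced → cash-and-carry (buy spot, short the forward).
At maturity, profit = |F_mkt − F*| = |3000 − 2989.2608| = $11 per tonne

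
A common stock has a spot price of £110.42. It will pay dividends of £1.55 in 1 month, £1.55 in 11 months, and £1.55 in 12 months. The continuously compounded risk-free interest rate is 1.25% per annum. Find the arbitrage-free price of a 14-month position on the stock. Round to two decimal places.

PV(dividends) I = 1.55·e^(−0.0125·1/12) + 1.55·e^(−0.0125·11/12) + 1.55·e^(−0.0125·12/12)
I = 1.5484 + 1.5323 + 1.5307 = 4.6114
F = (S − I)·e^(rT) = (110.42 − 4.6114) · e^(0.0125·14/12)
= 105.8086 · e^0.014583 = 105.8086 × 1.014690 = £107.36

£107.36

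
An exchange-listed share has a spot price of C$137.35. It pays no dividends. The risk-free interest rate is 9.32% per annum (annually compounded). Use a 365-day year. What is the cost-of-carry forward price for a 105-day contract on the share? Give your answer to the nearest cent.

C$140.92

F = S · (1+r)^T
= 137.35 × 1.025966
F = C$140.92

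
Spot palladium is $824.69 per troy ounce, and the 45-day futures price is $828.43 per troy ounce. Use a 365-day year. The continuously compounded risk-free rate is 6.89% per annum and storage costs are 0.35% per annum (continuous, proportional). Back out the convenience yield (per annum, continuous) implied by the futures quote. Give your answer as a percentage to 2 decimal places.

F = S·e^((r+u−y)T) ⇒ (r+u−y) = ln(F/S)/T
ln(828.43/824.69) = 0.004525; /T ⇒ 0.036703
y = r + u − ln(F/S)/T = 0.0689 + 0.0035 − 0.036703 = 0.035697
y = 3.57%

3.57%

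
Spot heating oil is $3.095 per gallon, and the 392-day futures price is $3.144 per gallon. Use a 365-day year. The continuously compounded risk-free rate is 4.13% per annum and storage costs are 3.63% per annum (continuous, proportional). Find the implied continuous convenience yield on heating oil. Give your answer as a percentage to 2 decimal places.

6.30%

F = S·e^((r+u−y)T) ⇒ (r+u−y) = ln(F/S)/T
ln(3.144/3.095) = 0.015708; /T ⇒ 0.014626
y = r + u − ln(F/S)/T = 0.0413 + 0.0363 − 0.014626 = 0.062974
y = 6.30%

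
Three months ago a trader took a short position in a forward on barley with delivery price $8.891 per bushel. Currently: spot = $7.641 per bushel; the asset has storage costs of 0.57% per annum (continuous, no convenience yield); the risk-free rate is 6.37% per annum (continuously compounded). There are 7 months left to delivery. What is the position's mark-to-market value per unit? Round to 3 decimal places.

$0.900 per bushel

Current fair forward for the remaining 7 months: F = S·e^((r + u)·T), (r + u) = 0.0637 + 0.0057 = 0.0694
F = 7.641 · e^(0.0694 × 7/12) = 7.641 × 1.041314 = 7.9567
Value of long forward = (F − K)·e^(−rT) = (7.9567 − 8.891) · e^(−0.0637·7/12)
= -0.9343 × 0.963524 = -0.900
Short position value = −(long value) = $0.900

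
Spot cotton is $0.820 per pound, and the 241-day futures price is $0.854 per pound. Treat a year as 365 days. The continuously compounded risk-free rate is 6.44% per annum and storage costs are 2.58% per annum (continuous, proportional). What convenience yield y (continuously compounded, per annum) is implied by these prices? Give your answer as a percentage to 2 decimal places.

2.87%

F = S·e^((r+u−y)T) ⇒ (r+u−y) = ln(F/S)/T
ln(0.854/0.820) = 0.040627; /T ⇒ 0.061531
y = r + u − ln(F/S)/T = 0.0644 + 0.0258 − 0.061531 = 0.028669
y = 2.87%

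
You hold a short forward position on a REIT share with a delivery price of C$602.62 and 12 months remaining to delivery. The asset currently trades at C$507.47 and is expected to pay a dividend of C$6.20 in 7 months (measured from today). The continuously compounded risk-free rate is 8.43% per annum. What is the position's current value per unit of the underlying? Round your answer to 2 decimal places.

C$52.33

PV(remaining dividends) I = 6.20·e^(−0.0843·7/12) = 5.9025
Current forward F = (S − I)·e^(rT) = (507.47 − 5.9025)·e^(0.0843·12/12) = 501.5675 × 1.087955 = 545.6829
Value (long) = (F − K)·e^(−rT) = (545.6829 − 602.62) × 0.919155 = -52.3340
Short position value = −(long value) = C$52.33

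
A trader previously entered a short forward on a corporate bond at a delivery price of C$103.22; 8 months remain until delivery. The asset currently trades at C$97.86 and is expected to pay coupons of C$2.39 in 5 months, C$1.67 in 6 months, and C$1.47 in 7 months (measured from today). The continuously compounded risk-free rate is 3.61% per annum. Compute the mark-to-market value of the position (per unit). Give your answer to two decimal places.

C$8.34

PV(remaining coupons) I = 2.39·e^(−0.0361·5/12) + 1.67·e^(−0.0361·6/12) + 1.47·e^(−0.0361·7/12) = 5.4338
Current forward F = (S − I)·e^(rT) = (97.86 − 5.4338)·e^(0.0361·8/12) = 92.4262 × 1.024359 = 94.6776
Value (long) = (F − K)·e^(−rT) = (94.6776 − 103.22) × 0.976221 = -8.3393
Short position value = −(long value) = C$8.34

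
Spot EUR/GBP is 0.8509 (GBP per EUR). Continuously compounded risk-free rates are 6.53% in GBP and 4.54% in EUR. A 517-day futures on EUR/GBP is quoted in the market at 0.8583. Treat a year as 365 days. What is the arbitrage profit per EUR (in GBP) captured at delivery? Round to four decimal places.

Fair futures: F* = S·e^(carry·T), with carry = (r_GBP − r_EUR) = 0.0653 − 0.0454 = 0.0199
F* = 0.8509 · e^(0.0199 × 517/365) = 0.8509 · e^0.028187 = 0.8509 × 1.028588 = 0.8752
Market 0.8583 < fair 0.8752: forward underpriced → reverse cash-and-carry (short spot, go long the forward).
At maturity, profit = |F_mkt − F*| = |0.8583 − 0.8752| = 0.0169 per EUR (in GBP)

0.0169 per EUR (in GBP)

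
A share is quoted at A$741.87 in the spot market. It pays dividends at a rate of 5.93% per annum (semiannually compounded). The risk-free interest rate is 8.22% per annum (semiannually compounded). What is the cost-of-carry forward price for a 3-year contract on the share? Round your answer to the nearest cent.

F = S · (1+r/2)^(2T) / (1+q/2)^(2T)
= 741.87 × 1.273370 / 1.191620 = 741.87 × 1.068604
F = A$792.77

A$792.77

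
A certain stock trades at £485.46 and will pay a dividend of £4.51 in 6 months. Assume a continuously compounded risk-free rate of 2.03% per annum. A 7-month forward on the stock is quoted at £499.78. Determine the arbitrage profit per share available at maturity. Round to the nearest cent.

£13.05 per share

PV(dividends) I = 4.51·e^(−0.0203·6/12) = 4.4645
Fair forward F* = (S − I)·e^(rT) = (485.46 − 4.4645)·e^0.011842 = 480.9955 × 1.011912 = 486.7251
Market £499.78 > fair 486.7251: forward overpriced → cash-and-carry (borrow at r, buy the stock and collect the dividends, short the forward).
Profit at T = |F_mkt − F*| = |499.78 − 486.7251| = £13.05 per share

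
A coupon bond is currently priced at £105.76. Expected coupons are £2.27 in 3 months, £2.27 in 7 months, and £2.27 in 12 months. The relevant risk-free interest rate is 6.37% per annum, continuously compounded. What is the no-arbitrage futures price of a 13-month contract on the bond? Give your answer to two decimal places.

£106.30

PV(coupons) I = 2.27·e^(−0.0637·3/12) + 2.27·e^(−0.0637·7/12) + 2.27·e^(−0.0637·12/12)
I = 2.2341 + 2.1872 + 2.1299 = 6.5512
F = (S − I)·e^(rT) = (105.76 − 6.5512) · e^(0.0637·13/12)
= 99.2088 · e^0.069008 = 99.2088 × 1.071445 = £106.30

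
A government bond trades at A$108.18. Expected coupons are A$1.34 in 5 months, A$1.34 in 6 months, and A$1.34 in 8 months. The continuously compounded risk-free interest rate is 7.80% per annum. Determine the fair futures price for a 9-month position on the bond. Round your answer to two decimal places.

A$110.61

PV(coupons) I = 1.34·e^(−0.0780·5/12) + 1.34·e^(−0.0780·6/12) + 1.34·e^(−0.0780·8/12)
I = 1.2972 + 1.2887 + 1.2721 = 3.8580
F = (S − I)·e^(rT) = (108.18 − 3.8580) · e^(0.0780·9/12)
= 104.3220 · e^0.058500 = 104.3220 × 1.060245 = A$110.61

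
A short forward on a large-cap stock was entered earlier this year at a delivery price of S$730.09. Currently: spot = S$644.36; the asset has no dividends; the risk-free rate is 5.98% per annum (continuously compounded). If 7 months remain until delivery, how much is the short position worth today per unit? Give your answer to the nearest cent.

S$60.70

Current fair forward for the remaining 7 months: F = S·e^(r·T), r = 0.0598
F = 644.36 · e^(0.0598 × 7/12) = 644.36 × 1.035499 = 667.2341
Value of long forward = (F − K)·e^(−rT) = (667.2341 − 730.09) · e^(−0.0598·7/12)
= -62.8559 × 0.965718 = -60.70
Short position value = −(long value) = S$60.70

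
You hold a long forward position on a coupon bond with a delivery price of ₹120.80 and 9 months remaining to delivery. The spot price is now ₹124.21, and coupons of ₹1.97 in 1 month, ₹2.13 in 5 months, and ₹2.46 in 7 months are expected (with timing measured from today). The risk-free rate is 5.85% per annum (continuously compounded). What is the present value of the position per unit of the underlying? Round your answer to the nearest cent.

PV(remaining coupons) I = 1.97·e^(−0.0585·1/12) + 2.13·e^(−0.0585·5/12) + 2.46·e^(−0.0585·7/12) = 6.4166
Current forward F = (S − I)·e^(rT) = (124.21 − 6.4166)·e^(0.0585·9/12) = 117.7934 × 1.044852 = 123.0767
Value (long) = (F − K)·e^(−rT) = (123.0767 − 120.80) × 0.957074 = 2.1790
Value = ₹2.18

₹2.18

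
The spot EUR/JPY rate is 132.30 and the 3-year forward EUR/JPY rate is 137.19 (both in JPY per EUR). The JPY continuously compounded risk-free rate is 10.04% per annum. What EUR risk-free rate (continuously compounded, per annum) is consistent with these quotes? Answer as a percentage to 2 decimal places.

8.83%

F = S·e^((r_JPY − r_EUR)T) ⇒ r_EUR = r_JPY − ln(F/S)/T
ln(137.19/132.30) = 0.036295; /(3) = 0.012098
r_EUR = 0.1004 − 0.012098 = 0.088302
r_EUR = 8.83%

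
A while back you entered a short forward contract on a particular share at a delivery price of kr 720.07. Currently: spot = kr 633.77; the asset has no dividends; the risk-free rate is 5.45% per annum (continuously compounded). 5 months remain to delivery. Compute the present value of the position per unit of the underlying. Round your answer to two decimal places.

kr 70.13

Current fair forward for the remaining 5 months: F = S·e^(r·T), r = 0.0545
F = 633.77 · e^(0.0545 × 5/12) = 633.77 × 1.022968 = 648.3264
Value of long forward = (F − K)·e^(−rT) = (648.3264 − 720.07) · e^(−0.0545·5/12)
= -71.7436 × 0.977548 = -70.13
Short position value = −(long value) = kr 70.13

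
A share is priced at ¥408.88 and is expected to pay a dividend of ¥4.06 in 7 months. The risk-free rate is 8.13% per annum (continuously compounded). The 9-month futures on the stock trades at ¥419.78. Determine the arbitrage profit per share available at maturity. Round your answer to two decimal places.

¥10.69 per share

PV(dividends) I = 4.06·e^(−0.0813·7/12) = 3.8719
Fair futures F* = (S − I)·e^(rT) = (408.88 − 3.8719)·e^0.060975 = 405.0081 × 1.062872 = 430.4718
Market ¥419.78 < fair 430.4718: forward underpriced → reverse cash-and-carry (short the stock, invest proceeds at r, pay the dividends, go long the forward).
Profit at T = |F_mkt − F*| = |419.78 − 430.4718| = ¥10.69 per share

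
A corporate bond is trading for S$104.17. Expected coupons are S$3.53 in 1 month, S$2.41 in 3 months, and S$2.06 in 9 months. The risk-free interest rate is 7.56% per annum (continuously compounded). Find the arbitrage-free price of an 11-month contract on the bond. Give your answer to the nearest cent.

PV(coupons) I = 3.53·e^(−0.0756·1/12) + 2.41·e^(−0.0756·3/12) + 2.06·e^(−0.0756·9/12)
I = 3.5078 + 2.3649 + 1.9464 = 7.8191
F = (S − I)·e^(rT) = (104.17 − 7.8191) · e^(0.0756·11/12)
= 96.3509 · e^0.069300 = 96.3509 × 1.071758 = S$103.26

S$103.26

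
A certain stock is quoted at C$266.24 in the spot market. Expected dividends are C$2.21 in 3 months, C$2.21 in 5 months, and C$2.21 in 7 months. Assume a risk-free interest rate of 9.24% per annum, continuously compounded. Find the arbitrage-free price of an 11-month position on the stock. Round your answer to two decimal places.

PV(dividends) I = 2.21·e^(−0.0924·3/12) + 2.21·e^(−0.0924·5/12) + 2.21·e^(−0.0924·7/12)
I = 2.1595 + 2.1265 + 2.0940 = 6.3800
F = (S − I)·e^(rT) = (266.24 − 6.3800) · e^(0.0924·11/12)
= 259.8600 · e^0.084700 = 259.8600 × 1.088391 = C$282.83

C$282.83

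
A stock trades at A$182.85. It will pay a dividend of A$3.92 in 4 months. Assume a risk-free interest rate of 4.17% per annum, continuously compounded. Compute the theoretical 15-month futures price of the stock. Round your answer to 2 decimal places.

A$188.56

PV(dividends) I = 3.92·e^(−0.0417·4/12)
I = 3.8659
F = (S − I)·e^(rT) = (182.85 − 3.8659) · e^(0.0417·15/12)
= 178.9841 · e^0.052125 = 178.9841 × 1.053507 = A$188.56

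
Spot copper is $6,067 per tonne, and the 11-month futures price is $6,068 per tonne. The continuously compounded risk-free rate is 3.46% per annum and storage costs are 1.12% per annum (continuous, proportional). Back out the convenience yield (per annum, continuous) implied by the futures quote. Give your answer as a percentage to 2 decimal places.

F = S·e^((r+u−y)T) ⇒ (r+u−y) = ln(F/S)/T
ln(6068/6067) = 0.000165; /T ⇒ 0.000180
y = r + u − ln(F/S)/T = 0.0346 + 0.0112 − 0.000180 = 0.045620
y = 4.56%

4.56%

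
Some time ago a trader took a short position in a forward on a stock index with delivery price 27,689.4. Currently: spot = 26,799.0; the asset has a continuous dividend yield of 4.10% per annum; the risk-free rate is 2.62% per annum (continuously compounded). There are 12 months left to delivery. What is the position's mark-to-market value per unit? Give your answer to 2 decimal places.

1250.90

Current fair forward for the remaining 12 months: F = S·e^((r − q)·T), (r − q) = 0.0262 − 0.0410 = -0.0148
F = 26799.0 · e^(-0.0148 × 12/12) = 26799.0 × 0.98530898 = 26405.2954
Value of long forward = (F − K)·e^(−rT) = (26405.2954 − 27689.4) · e^(−0.0262·12/12)
= -1284.1046 × 0.97414024 = -1250.90
Short position value = −(long value) = 1250.90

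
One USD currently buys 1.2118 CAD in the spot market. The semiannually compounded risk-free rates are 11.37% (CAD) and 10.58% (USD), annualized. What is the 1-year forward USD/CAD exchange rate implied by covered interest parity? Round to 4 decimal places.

1.2209

By covered interest parity, F = S · (1+r_CAD/2)^(2T) / (1+r_USD/2)^(2T)
= 1.2118 × 1.116932 / 1.108598 = 1.2118 × 1.007518
F = 1.2209 CAD per USD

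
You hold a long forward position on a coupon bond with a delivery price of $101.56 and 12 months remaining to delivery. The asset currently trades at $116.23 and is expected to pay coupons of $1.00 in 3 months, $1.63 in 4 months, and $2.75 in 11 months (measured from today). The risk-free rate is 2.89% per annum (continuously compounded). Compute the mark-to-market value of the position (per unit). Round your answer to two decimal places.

$12.28

PV(remaining coupons) I = 1.00·e^(−0.0289·3/12) + 1.63·e^(−0.0289·4/12) + 2.75·e^(−0.0289·11/12) = 5.2853
Current forward F = (S − I)·e^(rT) = (116.23 − 5.2853)·e^(0.0289·12/12) = 110.9447 × 1.029322 = 114.1978
Value (long) = (F − K)·e^(−rT) = (114.1978 − 101.56) × 0.971514 = 12.2778
Value = $12.28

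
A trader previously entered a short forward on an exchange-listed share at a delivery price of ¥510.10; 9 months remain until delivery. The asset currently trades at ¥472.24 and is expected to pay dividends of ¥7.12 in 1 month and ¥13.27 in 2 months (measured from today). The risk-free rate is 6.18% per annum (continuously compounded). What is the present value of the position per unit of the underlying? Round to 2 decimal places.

PV(remaining dividends) I = 7.12·e^(−0.0618·1/12) + 13.27·e^(−0.0618·2/12) = 20.2174
Current forward F = (S − I)·e^(rT) = (472.24 − 20.2174)·e^(0.0618·9/12) = 452.0226 × 1.047441 = 473.4670
Value (long) = (F − K)·e^(−rT) = (473.4670 − 510.10) × 0.954708 = -34.9738
Short position value = −(long value) = ¥34.97

¥34.97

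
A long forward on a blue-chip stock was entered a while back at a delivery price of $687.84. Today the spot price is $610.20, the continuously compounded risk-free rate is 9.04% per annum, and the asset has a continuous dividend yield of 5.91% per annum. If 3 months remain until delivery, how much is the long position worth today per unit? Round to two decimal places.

-$71.22

Current fair forward for the remaining 3 months: F = S·e^((r − q)·T), (r − q) = 0.0904 − 0.0591 = 0.0313
F = 610.20 · e^(0.0313 × 3/12) = 610.20 × 1.007856 = 614.9937
Value of long forward = (F − K)·e^(−rT) = (614.9937 − 687.84) · e^(−0.0904·3/12)
= -72.8463 × 0.977653 = -71.22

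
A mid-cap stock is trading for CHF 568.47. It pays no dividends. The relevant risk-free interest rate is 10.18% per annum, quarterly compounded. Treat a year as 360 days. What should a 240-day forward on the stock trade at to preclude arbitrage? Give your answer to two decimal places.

F = S · (1+r/4)^(4T)
= 568.47 × 1.069314
F = CHF 607.87

CHF 607.87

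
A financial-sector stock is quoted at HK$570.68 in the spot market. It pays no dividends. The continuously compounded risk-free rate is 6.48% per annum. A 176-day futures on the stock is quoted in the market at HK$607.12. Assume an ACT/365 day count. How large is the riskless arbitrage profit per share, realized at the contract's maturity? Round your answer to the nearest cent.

Fair futures: F* = S·e^(carry·T), with carry = r = 0.0648
F* = 570.68 · e^(0.0648 × 176/365) = 570.68 · e^0.031246 = 570.68 × 1.031739 = HK$588.7928
Market HK$607.12 > fair HK$588.7928: forward overpriced → cash-and-carry (buy spot, short the forward).
At maturity, profit = |F_mkt − F*| = |607.12 − 588.7928| = HK$18.33 per share

HK$18.33 per share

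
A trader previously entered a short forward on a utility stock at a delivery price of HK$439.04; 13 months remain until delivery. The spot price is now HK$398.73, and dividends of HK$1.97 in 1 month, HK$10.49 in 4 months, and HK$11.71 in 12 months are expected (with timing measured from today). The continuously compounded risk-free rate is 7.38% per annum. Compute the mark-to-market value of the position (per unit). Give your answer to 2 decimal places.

PV(remaining dividends) I = 1.97·e^(−0.0738·1/12) + 10.49·e^(−0.0738·4/12) + 11.71·e^(−0.0738·12/12) = 23.0699
Current forward F = (S − I)·e^(rT) = (398.73 − 23.0699)·e^(0.0738·13/12) = 375.6601 × 1.083233 = 406.9274
Value (long) = (F − K)·e^(−rT) = (406.9274 − 439.04) × 0.923163 = -29.6452
Short position value = −(long value) = HK$29.65

HK$29.65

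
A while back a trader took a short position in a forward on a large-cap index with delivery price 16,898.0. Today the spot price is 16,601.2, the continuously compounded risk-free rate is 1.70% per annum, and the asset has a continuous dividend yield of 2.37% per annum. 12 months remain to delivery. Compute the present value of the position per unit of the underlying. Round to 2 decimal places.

400.78

Current fair forward for the remaining 12 months: F = S·e^((r − q)·T), (r − q) = 0.0170 − 0.0237 = -0.0067
F = 16601.2 · e^(-0.0067 × 12/12) = 16601.2 × 0.99332239 = 16490.3437
Value of long forward = (F − K)·e^(−rT) = (16490.3437 − 16898.0) · e^(−0.0170·12/12)
= -407.6563 × 0.98314368 = -400.78
Short position value = −(long value) = 400.78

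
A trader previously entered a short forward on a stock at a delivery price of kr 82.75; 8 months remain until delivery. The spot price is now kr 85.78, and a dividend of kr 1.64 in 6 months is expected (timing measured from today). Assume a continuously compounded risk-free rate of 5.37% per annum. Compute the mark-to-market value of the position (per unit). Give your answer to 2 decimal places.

-kr 4.34

PV(remaining dividends) I = 1.64·e^(−0.0537·6/12) = 1.5966
Current forward F = (S − I)·e^(rT) = (85.78 − 1.5966)·e^(0.0537·8/12) = 84.1834 × 1.036449 = 87.2518
Value (long) = (F − K)·e^(−rT) = (87.2518 − 82.75) × 0.964833 = 4.3435
Short position value = −(long value) = -kr 4.34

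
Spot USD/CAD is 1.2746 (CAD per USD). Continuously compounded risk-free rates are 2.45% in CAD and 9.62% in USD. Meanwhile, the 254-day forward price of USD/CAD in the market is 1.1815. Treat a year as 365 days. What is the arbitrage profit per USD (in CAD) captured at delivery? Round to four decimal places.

0.0311 per USD (in CAD)

Fair forward: F* = S·e^(carry·T), with carry = (r_CAD − r_USD) = 0.0245 − 0.0962 = -0.0717
F* = 1.2746 · e^(-0.0717 × 254/365) = 1.2746 · e^-0.049895 = 1.2746 × 0.951329 = 1.2126
Market 1.1815 < fair 1.2126: forward underpriced → reverse cash-and-carry (short spot, go long the forward).
At maturity, profit = |F_mkt − F*| = |1.1815 − 1.2126| = 0.0311 per USD (in CAD)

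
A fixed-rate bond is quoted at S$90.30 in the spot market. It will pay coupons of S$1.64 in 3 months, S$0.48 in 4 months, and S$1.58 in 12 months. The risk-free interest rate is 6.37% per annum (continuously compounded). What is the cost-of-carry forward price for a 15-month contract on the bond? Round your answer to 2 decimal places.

S$93.92

PV(coupons) I = 1.64·e^(−0.0637·3/12) + 0.48·e^(−0.0637·4/12) + 1.58·e^(−0.0637·12/12)
I = 1.6141 + 0.4699 + 1.4825 = 3.5665
F = (S − I)·e^(rT) = (90.30 − 3.5665) · e^(0.0637·15/12)
= 86.7335 · e^0.079625 = 86.7335 × 1.082881 = S$93.92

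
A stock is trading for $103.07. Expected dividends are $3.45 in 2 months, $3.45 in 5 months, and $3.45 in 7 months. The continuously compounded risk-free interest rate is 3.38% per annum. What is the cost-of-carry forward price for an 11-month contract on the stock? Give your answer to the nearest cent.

PV(dividends) I = 3.45·e^(−0.0338·2/12) + 3.45·e^(−0.0338·5/12) + 3.45·e^(−0.0338·7/12)
I = 3.4306 + 3.4018 + 3.3826 = 10.2150
F = (S − I)·e^(rT) = (103.07 − 10.2150) · e^(0.0338·11/12)
= 92.8550 · e^0.030983 = 92.8550 × 1.031468 = $95.78

$95.78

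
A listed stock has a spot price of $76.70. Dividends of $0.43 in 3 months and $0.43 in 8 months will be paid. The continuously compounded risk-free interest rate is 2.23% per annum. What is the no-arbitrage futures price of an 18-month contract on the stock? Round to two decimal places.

PV(dividends) I = 0.43·e^(−0.0223·3/12) + 0.43·e^(−0.0223·8/12)
I = 0.4276 + 0.4237 = 0.8513
F = (S − I)·e^(rT) = (76.70 − 0.8513) · e^(0.0223·18/12)
= 75.8487 · e^0.033450 = 75.8487 × 1.034016 = $78.43

$78.43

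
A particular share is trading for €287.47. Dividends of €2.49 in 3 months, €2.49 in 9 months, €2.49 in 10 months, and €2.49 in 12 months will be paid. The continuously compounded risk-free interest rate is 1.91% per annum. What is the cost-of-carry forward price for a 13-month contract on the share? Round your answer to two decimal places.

PV(dividends) I = 2.49·e^(−0.0191·3/12) + 2.49·e^(−0.0191·9/12) + 2.49·e^(−0.0191·10/12) + 2.49·e^(−0.0191·12/12)
I = 2.4781 + 2.4546 + 2.4507 + 2.4429 = 9.8263
F = (S − I)·e^(rT) = (287.47 − 9.8263) · e^(0.0191·13/12)
= 277.6437 · e^0.020692 = 277.6437 × 1.020908 = €283.45

€283.45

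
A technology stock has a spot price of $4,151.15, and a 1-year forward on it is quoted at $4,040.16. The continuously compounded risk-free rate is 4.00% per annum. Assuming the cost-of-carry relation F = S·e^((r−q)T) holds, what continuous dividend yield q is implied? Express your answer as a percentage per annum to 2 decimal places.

6.71%

From F = S·e^((r−q)T): (r − q) = ln(F/S)/T
ln(4040.16/4151.15) = ln(0.973263) = -0.027101
(r − q) = -0.027101 / (1) = -0.027101
q = r − ln(F/S)/T = 0.0400 + 0.027101 = 0.067101
q = 6.71%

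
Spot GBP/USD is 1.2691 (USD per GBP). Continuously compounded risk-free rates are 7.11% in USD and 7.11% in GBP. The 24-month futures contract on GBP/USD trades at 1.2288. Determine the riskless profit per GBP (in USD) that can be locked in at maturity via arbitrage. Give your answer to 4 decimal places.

Fair futures: F* = S·e^(carry·T), with carry = (r_USD − r_GBP) = 0.0711 − 0.0711 = 0.0000
F* = 1.2691 · e^(0.0000 × 24/12) = 1.2691 · e^0.000000 = 1.2691 × 1.000000 = 1.2691
Market 1.2288 < fair 1.2691: forward underpriced → reverse cash-and-carry (short spot, go long the forward).
At maturity, profit = |F_mkt − F*| = |1.2288 − 1.2691| = 0.0403 per GBP (in USD)

0.0403 per GBP (in USD)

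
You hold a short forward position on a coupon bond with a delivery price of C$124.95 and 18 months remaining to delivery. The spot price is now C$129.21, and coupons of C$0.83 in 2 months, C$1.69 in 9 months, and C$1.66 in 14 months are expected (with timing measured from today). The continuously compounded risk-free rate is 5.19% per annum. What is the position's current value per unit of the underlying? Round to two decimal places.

PV(remaining coupons) I = 0.83·e^(−0.0519·2/12) + 1.69·e^(−0.0519·9/12) + 1.66·e^(−0.0519·14/12) = 4.0108
Current forward F = (S − I)·e^(rT) = (129.21 − 4.0108)·e^(0.0519·18/12) = 125.1992 × 1.080961 = 135.3355
Value (long) = (F − K)·e^(−rT) = (135.3355 − 124.95) × 0.925103 = 9.6077
Short position value = −(long value) = -C$9.61

-C$9.61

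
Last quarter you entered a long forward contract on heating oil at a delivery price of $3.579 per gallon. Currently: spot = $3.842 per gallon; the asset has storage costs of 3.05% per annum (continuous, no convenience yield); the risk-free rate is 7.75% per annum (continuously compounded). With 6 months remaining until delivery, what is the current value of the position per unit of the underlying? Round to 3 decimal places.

$0.458 per gallon

Current fair forward for the remaining 6 months: F = S·e^((r + u)·T), (r + u) = 0.0775 + 0.0305 = 0.1080
F = 3.842 · e^(0.1080 × 6/12) = 3.842 × 1.055485 = 4.0552
Value of long forward = (F − K)·e^(−rT) = (4.0552 − 3.579) · e^(−0.0775·6/12)
= 0.4762 × 0.961991 = 0.458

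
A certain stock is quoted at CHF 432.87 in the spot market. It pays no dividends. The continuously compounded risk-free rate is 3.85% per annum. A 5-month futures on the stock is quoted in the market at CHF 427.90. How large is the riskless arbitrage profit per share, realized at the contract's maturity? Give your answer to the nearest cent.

CHF 11.97 per share

Fair futures: F* = S·e^(carry·T), with carry = r = 0.0385
F* = 432.87 · e^(0.0385 × 5/12) = 432.87 · e^0.016042 = 432.87 × 1.016171 = CHF 439.8699
Market CHF 427.90 < fair CHF 439.8699: forward underpriced → reverse cash-and-carry (short spot, go long the forward).
At maturity, profit = |F_mkt − F*| = |427.90 − 439.8699| = CHF 11.97 per share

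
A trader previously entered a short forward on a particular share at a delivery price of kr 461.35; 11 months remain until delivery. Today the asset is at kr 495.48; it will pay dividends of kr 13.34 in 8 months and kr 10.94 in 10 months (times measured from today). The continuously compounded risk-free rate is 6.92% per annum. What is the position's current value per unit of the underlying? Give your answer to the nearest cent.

-kr 39.42

PV(remaining dividends) I = 13.34·e^(−0.0692·8/12) + 10.94·e^(−0.0692·10/12) = 23.0655
Current forward F = (S − I)·e^(rT) = (495.48 − 23.0655)·e^(0.0692·11/12) = 472.4145 × 1.065488 = 503.3520
Value (long) = (F − K)·e^(−rT) = (503.3520 − 461.35) × 0.938537 = 39.4204
Short position value = −(long value) = -kr 39.42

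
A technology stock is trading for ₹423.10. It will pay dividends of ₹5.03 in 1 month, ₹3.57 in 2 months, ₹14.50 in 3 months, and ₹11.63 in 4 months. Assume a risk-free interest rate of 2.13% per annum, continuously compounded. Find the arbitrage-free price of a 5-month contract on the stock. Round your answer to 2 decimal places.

PV(dividends) I = 5.03·e^(−0.0213·1/12) + 3.57·e^(−0.0213·2/12) + 14.50·e^(−0.0213·3/12) + 11.63·e^(−0.0213·4/12)
I = 5.0211 + 3.5573 + 14.4230 + 11.5477 = 34.5491
F = (S − I)·e^(rT) = (423.10 − 34.5491) · e^(0.0213·5/12)
= 388.5509 · e^0.008875 = 388.5509 × 1.008914 = ₹392.01

₹392.01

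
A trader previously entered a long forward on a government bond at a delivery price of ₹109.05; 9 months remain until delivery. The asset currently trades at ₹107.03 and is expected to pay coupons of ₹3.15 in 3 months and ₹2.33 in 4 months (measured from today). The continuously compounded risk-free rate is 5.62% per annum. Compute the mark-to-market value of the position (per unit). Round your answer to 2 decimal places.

PV(remaining coupons) I = 3.15·e^(−0.0562·3/12) + 2.33·e^(−0.0562·4/12) = 5.3928
Current forward F = (S − I)·e^(rT) = (107.03 − 5.3928)·e^(0.0562·9/12) = 101.6372 × 1.043051 = 106.0128
Value (long) = (F − K)·e^(−rT) = (106.0128 − 109.05) × 0.958726 = -2.9118
Value = -₹2.91

-₹2.91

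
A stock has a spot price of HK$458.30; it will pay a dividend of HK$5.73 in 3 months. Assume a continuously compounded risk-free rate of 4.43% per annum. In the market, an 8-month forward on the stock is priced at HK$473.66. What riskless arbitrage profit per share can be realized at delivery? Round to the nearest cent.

HK$7.46 per share

PV(dividends) I = 5.73·e^(−0.0443·3/12) = 5.6669
Fair forward F* = (S − I)·e^(rT) = (458.30 − 5.6669)·e^0.029533 = 452.6331 × 1.029973 = 466.1999
Market HK$473.66 > fair 466.1999: forward overpriced → cash-and-carry (borrow at r, buy the stock and collect the dividends, short the forward).
Profit at T = |F_mkt − F*| = |473.66 − 466.1999| = HK$7.46 per share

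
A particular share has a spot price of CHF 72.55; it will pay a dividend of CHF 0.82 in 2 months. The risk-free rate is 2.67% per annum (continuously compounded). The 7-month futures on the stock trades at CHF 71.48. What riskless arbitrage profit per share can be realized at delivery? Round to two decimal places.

PV(dividends) I = 0.82·e^(−0.0267·2/12) = 0.8164
Fair futures F* = (S − I)·e^(rT) = (72.55 − 0.8164)·e^0.015575 = 71.7336 × 1.015697 = 72.8596
Market CHF 71.48 < fair 72.8596: forward underpriced → reverse cash-and-carry (short the stock, invest proceeds at r, pay the dividends, go long the forward).
Profit at T = |F_mkt − F*| = |71.48 − 72.8596| = CHF 1.38 per share

CHF 1.38 per share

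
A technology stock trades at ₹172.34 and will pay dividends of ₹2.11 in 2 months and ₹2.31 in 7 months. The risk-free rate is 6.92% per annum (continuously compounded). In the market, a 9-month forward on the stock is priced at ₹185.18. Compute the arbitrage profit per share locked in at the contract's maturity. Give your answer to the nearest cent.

₹8.19 per share

PV(dividends) I = 2.11·e^(−0.0692·2/12) + 2.31·e^(−0.0692·7/12) = 4.3044
Fair forward F* = (S − I)·e^(rT) = (172.34 − 4.3044)·e^0.051900 = 168.0356 × 1.053270 = 176.9869
Market ₹185.18 > fair 176.9869: forward overpriced → cash-and-carry (borrow at r, buy the stock and collect the dividends, short the forward).
Profit at T = |F_mkt − F*| = |185.18 − 176.9869| = ₹8.19 per share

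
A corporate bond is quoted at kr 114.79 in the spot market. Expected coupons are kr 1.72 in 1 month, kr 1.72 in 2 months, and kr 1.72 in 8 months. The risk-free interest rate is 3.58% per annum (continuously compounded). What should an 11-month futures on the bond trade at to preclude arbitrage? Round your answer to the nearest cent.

kr 113.35

PV(coupons) I = 1.72·e^(−0.0358·1/12) + 1.72·e^(−0.0358·2/12) + 1.72·e^(−0.0358·8/12)
I = 1.7149 + 1.7098 + 1.6794 = 5.1041
F = (S − I)·e^(rT) = (114.79 − 5.1041) · e^(0.0358·11/12)
= 109.6859 · e^0.032817 = 109.6859 × 1.033361 = kr 113.35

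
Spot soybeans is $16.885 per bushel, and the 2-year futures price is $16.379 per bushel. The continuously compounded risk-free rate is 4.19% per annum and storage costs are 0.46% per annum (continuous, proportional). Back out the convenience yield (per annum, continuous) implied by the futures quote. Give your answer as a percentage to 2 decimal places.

F = S·e^((r+u−y)T) ⇒ (r+u−y) = ln(F/S)/T
ln(16.379/16.885) = -0.030426; /T ⇒ -0.015213
y = r + u − ln(F/S)/T = 0.0419 + 0.0046 + 0.015213 = 0.061713
y = 6.17%

6.17%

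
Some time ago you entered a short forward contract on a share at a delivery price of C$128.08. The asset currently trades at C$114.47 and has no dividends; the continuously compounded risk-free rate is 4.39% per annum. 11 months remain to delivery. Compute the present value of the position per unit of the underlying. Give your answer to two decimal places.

C$8.56

Current fair forward for the remaining 11 months: F = S·e^(r·T), r = 0.0439
F = 114.47 · e^(0.0439 × 11/12) = 114.47 × 1.041062 = 119.1704
Value of long forward = (F − K)·e^(−rT) = (119.1704 − 128.08) · e^(−0.0439·11/12)
= -8.9096 × 0.960557 = -8.56
Short position value = −(long value) = C$8.56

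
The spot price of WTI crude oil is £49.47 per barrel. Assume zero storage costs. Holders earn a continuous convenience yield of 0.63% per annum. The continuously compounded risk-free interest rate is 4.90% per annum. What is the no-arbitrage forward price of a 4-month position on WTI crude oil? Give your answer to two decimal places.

Net carry = r + u − y = 0.0490 + 0.0000 − 0.0063 = 0.0427
F = S·e^((r+u−y)T) = 49.47 · e^(0.0427 × 4/12) = 49.47 · e^0.014233
= 49.47 × 1.014335 = £50.18 per barrel

£50.18 per barrel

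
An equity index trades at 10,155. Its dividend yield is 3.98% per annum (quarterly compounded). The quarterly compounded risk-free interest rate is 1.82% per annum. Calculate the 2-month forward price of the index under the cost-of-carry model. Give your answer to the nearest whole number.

10,119

F = S · (1+r/4)^(4T) / (1+q/4)^(4T)
= 10155 × 1.003031 / 1.006622 = 10155 × 0.996433
F = 10,119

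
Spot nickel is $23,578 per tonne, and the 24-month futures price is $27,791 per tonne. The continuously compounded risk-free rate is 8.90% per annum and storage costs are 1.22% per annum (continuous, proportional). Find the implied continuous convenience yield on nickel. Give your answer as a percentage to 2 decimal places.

F = S·e^((r+u−y)T) ⇒ (r+u−y) = ln(F/S)/T
ln(27791/23578) = 0.164398; /T ⇒ 0.082199
y = r + u − ln(F/S)/T = 0.0890 + 0.0122 − 0.082199 = 0.019001
y = 1.90%

1.90%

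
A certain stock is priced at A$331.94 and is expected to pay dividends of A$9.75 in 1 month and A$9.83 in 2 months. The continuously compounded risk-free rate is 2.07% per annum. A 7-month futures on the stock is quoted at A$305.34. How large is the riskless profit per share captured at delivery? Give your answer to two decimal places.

A$10.87 per share

PV(dividends) I = 9.75·e^(−0.0207·1/12) + 9.83·e^(−0.0207·2/12) = 19.5293
Fair futures F* = (S − I)·e^(rT) = (331.94 − 19.5293)·e^0.012075 = 312.4107 × 1.012148 = 316.2059
Market A$305.34 < fair 316.2059: forward underpriced → reverse cash-and-carry (short the stock, invest proceeds at r, pay the dividends, go long the forward).
Profit at T = |F_mkt − F*| = |305.34 − 316.2059| = A$10.87 per share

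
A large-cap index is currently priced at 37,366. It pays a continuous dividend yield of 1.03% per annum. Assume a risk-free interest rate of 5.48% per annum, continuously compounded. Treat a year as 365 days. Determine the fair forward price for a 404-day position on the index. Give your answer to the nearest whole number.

39,253

F = S·e^((r − q)T) = 37366 · e^((0.0548 − 0.0103) × 404/365)
= 37366 · e^0.049255 = 37366 × 1.050488
F = 39,253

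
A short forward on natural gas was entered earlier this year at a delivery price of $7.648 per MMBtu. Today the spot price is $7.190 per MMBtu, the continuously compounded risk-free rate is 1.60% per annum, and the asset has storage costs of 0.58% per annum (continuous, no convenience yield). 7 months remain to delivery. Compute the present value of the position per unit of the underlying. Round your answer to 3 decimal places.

Current fair forward for the remaining 7 months: F = S·e^((r + u)·T), (r + u) = 0.0160 + 0.0058 = 0.0218
F = 7.190 · e^(0.0218 × 7/12) = 7.190 × 1.012798 = 7.2820
Value of long forward = (F − K)·e^(−rT) = (7.2820 − 7.648) · e^(−0.0160·7/12)
= -0.3660 × 0.990710 = -0.363
Short position value = −(long value) = $0.363

$0.363 per MMBtu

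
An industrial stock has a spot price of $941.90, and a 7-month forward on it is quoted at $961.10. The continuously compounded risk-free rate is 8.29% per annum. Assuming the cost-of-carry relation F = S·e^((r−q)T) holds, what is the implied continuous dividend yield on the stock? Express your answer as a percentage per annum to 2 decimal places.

From F = S·e^((r−q)T): (r − q) = ln(F/S)/T
ln(961.10/941.90) = ln(1.020384) = 0.020179
(r − q) = 0.020179 / (7/12) = 0.034593
q = r − ln(F/S)/T = 0.0829 − 0.034593 = 0.048307
q = 4.83%

4.83%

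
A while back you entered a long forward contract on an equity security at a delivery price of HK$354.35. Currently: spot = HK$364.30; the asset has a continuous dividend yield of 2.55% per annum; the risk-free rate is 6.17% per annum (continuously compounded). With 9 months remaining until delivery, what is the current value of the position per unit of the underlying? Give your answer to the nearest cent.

Current fair forward for the remaining 9 months: F = S·e^((r − q)·T), (r − q) = 0.0617 − 0.0255 = 0.0362
F = 364.30 · e^(0.0362 × 9/12) = 364.30 × 1.027522 = 374.3263
Value of long forward = (F − K)·e^(−rT) = (374.3263 − 354.35) · e^(−0.0617·9/12)
= 19.9763 × 0.954779 = 19.07

HK$19.07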